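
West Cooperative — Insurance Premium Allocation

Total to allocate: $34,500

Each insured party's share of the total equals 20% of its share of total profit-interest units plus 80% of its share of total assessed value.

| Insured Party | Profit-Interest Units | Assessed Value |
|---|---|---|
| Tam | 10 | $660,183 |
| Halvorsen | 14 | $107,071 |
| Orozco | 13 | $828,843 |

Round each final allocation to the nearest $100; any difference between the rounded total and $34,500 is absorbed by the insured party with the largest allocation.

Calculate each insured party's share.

Tam: $13,300; Halvorsen: $4,500; Orozco: $16,700

Totals — profit-interest units 37, assessed value 1,596,097.
Combined weights (20% profit-interest units + 80% assessed value): Tam 0.3850; Halvorsen 0.1293; Orozco 0.4857.
Raw shares: Tam 13,280.87; Halvorsen 4,462.30; Orozco 16,756.83.
After rounding ($100): Tam $13,300; Halvorsen $4,500; Orozco $16,800. Sum = $34,600.
Difference $34,500 − $34,600 = −$100 applied to largest allocation (Orozco): Orozco becomes $16,700.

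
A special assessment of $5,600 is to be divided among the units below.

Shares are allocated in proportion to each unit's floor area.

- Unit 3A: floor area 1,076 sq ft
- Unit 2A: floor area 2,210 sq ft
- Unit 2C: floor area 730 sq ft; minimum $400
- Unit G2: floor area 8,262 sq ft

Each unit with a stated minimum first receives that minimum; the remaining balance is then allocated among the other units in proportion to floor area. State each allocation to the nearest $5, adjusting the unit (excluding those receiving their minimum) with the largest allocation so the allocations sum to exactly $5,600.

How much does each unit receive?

Fund the minimums — Unit 2C $400. Residual $5,200.
Residual split over remaining floor area 11,548: Unit 3A 484.52 → $485; Unit 2A 995.15 → $995; Unit G2 3,720.33 → $3,720.

Unit 3A: $485 | Unit 2A: $995 | Unit 2C: $400 | Unit G2: $3,720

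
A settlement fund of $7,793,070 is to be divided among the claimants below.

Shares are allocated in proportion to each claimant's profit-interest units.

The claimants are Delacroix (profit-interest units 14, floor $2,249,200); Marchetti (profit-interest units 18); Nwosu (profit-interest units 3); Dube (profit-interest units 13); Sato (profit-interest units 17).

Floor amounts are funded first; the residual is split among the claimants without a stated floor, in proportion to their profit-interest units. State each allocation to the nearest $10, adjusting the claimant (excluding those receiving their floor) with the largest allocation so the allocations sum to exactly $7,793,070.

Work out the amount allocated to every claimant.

Minimums first: Delacroix $2,249,200. Residual $5,543,870.
Residual split over remaining profit-interest units 51: Marchetti 1,956,660.00 → $1,956,660; Nwosu 326,110.00 → $326,110; Dube 1,413,143.33 → $1,413,140; Sato 1,847,956.67 → $1,847,960.

Delacroix: $2,249,200 · Marchetti: $1,956,660 · Nwosu: $326,110 · Dube: $1,413,140 · Sato: $1,847,960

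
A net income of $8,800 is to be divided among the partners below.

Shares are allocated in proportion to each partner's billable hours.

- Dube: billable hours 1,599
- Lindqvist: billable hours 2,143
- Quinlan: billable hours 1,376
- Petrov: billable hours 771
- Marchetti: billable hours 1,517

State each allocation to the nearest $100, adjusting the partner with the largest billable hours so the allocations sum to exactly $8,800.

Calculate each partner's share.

Sum of billable hours: 7,406.
Pro-rata amounts: Dube 1,599/7,406 × $8,800 = 1,899.97; Lindqvist 2,143/7,406 × $8,800 = 2,546.37; Quinlan 1,376/7,406 × $8,800 = 1,635.00; Petrov 771/7,406 × $8,800 = 916.12; Marchetti 1,517/7,406 × $8,800 = 1,802.54.
Rounded to nearest $100: Dube $1,900; Lindqvist $2,500; Quinlan $1,600; Petrov $900; Marchetti $1,800. Sum = $8,700.
Difference $8,800 − $8,700 = +$100 applied to largest billable hours (Lindqvist): Lindqvist becomes $2,600.

Dube: $1,900 | Lindqvist: $2,600 | Quinlan: $1,600 | Petrov: $900 | Marchetti: $1,800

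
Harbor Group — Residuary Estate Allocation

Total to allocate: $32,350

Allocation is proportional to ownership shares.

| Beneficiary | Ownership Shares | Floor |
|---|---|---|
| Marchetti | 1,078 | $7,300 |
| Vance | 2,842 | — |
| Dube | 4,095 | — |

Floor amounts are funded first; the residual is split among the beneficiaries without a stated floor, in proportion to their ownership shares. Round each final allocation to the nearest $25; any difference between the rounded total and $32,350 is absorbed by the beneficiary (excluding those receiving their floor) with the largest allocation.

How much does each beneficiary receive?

Marchetti: $7,300; Vance: $10,275; Dube: $14,775

Minimums first: Marchetti $7,300. Balance $25,050.
Balance split over remaining ownership shares 6,937: Vance 10,262.66 → $10,275; Dube 14,787.34 → $14,775.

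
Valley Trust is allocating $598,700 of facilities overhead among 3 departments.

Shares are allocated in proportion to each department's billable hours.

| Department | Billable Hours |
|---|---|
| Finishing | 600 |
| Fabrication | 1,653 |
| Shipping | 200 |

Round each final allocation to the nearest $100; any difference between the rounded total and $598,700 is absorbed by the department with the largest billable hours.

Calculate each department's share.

Finishing: $146,400; Fabrication: $403,500; Shipping: $48,800

Combined billable hours = 2,453.
Unrounded shares: Finishing 600/2,453 × $598,700 = 146,441.09; Fabrication 1,653/2,453 × $598,700 = 403,445.21; Shipping 200/2,453 × $598,700 = 48,813.70.
After rounding ($100): Finishing $146,400; Fabrication $403,400; Shipping $48,800. Sum = $598,600.
Difference $598,700 − $598,600 = +$100 applied to largest billable hours (Fabrication): Fabrication becomes $403,500.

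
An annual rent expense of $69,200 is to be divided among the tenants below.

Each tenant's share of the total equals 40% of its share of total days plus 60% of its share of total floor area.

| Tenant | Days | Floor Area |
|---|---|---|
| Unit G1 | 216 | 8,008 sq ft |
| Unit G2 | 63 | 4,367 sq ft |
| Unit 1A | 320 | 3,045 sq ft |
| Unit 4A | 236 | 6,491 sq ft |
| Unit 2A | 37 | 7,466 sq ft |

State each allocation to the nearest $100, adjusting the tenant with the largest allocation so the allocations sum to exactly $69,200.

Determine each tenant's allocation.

Days total 872; floor area total 29,377.
Blended shares (40% days + 60% floor area): Unit G1 0.2626; Unit G2 0.1181; Unit 1A 0.2090; Unit 4A 0.2408; Unit 2A 0.1695.
Proportional shares: Unit G1 18,174.63; Unit G2 8,171.92; Unit 1A 14,461.45; Unit 4A 16,665.43; Unit 2A 11,726.57.
After rounding ($100): Unit G1 $18,200; Unit G2 $8,200; Unit 1A $14,500; Unit 4A $16,700; Unit 2A $11,700. Sum = $69,300.
Difference $69,200 − $69,300 = −$100 applied to largest allocation (Unit G1): Unit G1 becomes $18,100.

Unit G1: $18,100 | Unit G2: $8,200 | Unit 1A: $14,500 | Unit 4A: $16,700 | Unit 2A: $11,700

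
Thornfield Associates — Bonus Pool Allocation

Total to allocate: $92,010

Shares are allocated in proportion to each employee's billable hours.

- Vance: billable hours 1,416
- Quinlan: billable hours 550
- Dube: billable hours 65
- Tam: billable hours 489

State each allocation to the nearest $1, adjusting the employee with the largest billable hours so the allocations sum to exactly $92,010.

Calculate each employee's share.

Sum of billable hours: 1,416 + 550 + 65 + 489 = 2,520.
Pro-rata amounts: Vance 51,700.86; Quinlan 20,081.55; Dube 2,373.27; Tam 17,854.32.
At nearest $1: Vance $51,701; Quinlan $20,082; Dube $2,373; Tam $17,854. Sum = $92,010.
No rounding difference to absorb.

Vance: $51,701 | Quinlan: $20,082 | Dube: $2,373 | Tam: $17,854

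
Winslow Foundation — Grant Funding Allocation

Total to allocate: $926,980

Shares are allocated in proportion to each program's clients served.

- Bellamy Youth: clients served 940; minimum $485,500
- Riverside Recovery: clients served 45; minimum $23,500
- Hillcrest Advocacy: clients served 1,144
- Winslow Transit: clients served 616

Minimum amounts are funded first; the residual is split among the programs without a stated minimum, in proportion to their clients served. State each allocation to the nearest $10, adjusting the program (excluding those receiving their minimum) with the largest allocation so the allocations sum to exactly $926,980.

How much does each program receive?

Guaranteed amounts: Bellamy Youth $485,500; Riverside Recovery $23,500. Balance $417,980.
Balance split over remaining clients served 1,760: Hillcrest Advocacy 271,687.00 → $271,690; Winslow Transit 146,293.00 → $146,290.

Bellamy Youth: $485,500 | Riverside Recovery: $23,500 | Hillcrest Advocacy: $271,690 | Winslow Transit: $146,290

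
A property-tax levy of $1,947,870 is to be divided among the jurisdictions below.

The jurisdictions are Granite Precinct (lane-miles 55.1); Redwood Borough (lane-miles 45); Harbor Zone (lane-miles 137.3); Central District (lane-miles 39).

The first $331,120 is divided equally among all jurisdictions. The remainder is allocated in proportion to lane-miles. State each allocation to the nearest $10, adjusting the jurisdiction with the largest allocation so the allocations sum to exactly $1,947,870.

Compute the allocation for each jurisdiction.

Equal tier: $331,120 ÷ 4 = $82,780 apiece.
Remainder $1,616,750 by lane-miles (total 276.4): Granite Precinct 322,297.12 → $322,300; Redwood Borough 263,219.07 → $263,220; Harbor Zone 803,110.62 → $803,110; Central District 228,123.19 → $228,120.
Totals: Granite Precinct $82,780 + $322,300 = $405,080; Redwood Borough $82,780 + $263,220 = $346,000; Harbor Zone $82,780 + $803,110 = $885,890; Central District $82,780 + $228,120 = $310,900.

Granite Precinct: $405,080; Redwood Borough: $346,000; Harbor Zone: $885,890; Central District: $310,900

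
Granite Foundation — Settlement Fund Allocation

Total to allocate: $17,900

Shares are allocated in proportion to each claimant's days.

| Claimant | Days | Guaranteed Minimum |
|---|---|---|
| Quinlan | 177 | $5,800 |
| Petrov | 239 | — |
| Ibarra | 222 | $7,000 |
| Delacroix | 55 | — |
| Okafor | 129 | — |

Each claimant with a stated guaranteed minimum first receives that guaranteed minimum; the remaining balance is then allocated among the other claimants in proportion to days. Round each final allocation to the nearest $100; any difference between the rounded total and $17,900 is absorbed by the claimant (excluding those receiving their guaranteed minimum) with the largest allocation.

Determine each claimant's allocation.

Quinlan: $5,800; Petrov: $2,800; Ibarra: $7,000; Delacroix: $700; Okafor: $1,600

Guaranteed amounts: Quinlan $5,800; Ibarra $7,000. Residual $5,100.
Residual split over remaining days 423: Petrov 2,881.56 → $2,900; Delacroix 663.12 → $700; Okafor 1,555.32 → $1,600.
Rounding difference −$100 applied to Petrov → $2,800.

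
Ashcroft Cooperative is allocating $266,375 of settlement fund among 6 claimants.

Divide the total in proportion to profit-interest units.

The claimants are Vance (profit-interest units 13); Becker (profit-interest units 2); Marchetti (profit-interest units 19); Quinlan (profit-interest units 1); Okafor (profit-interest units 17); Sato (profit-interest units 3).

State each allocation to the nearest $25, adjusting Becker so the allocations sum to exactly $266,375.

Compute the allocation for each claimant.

Total profit-interest units = 55.
Proportional shares: Vance 13/55 × $266,375 = 62,961.36; Becker 2/55 × $266,375 = 9,686.36; Marchetti 19/55 × $266,375 = 92,020.45; Quinlan 1/55 × $266,375 = 4,843.18; Okafor 17/55 × $266,375 = 82,334.09; Sato 3/55 × $266,375 = 14,529.55.
At nearest $25: Vance $62,950; Becker $9,675; Marchetti $92,025; Quinlan $4,850; Okafor $82,325; Sato $14,525. Sum = $266,350.
Difference $266,375 − $266,350 = +$25 applied to Becker: Becker becomes $9,700.

Vance: $62,950 | Becker: $9,700 | Marchetti: $92,025 | Quinlan: $4,850 | Okafor: $82,325 | Sato: $14,525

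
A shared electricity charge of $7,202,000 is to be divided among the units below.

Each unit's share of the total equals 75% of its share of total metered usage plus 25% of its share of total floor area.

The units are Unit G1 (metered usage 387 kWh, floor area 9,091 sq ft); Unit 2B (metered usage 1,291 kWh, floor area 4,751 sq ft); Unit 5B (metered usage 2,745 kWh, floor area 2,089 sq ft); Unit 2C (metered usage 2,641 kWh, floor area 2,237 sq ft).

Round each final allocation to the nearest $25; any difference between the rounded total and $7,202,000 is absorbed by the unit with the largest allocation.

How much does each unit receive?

Unit G1: $1,196,875 | Unit 2B: $1,458,000 | Unit 5B: $2,305,975 | Unit 2C: $2,241,150

Totals — metered usage 7,064, floor area 18,168.
Composite weights (75% metered usage + 25% floor area): Unit G1 0.1662; Unit 2B 0.2024; Unit 5B 0.3202; Unit 2C 0.3112.
Unrounded shares: Unit G1 1,196,863.95; Unit 2B 1,458,002.91; Unit 5B 2,305,994.86; Unit 2C 2,241,138.29.
Rounded to nearest $25: Unit G1 $1,196,875; Unit 2B $1,458,000; Unit 5B $2,306,000; Unit 2C $2,241,150. Sum = $7,202,025.
Difference $7,202,000 − $7,202,025 = −$25 applied to largest allocation (Unit 5B): Unit 5B becomes $2,305,975.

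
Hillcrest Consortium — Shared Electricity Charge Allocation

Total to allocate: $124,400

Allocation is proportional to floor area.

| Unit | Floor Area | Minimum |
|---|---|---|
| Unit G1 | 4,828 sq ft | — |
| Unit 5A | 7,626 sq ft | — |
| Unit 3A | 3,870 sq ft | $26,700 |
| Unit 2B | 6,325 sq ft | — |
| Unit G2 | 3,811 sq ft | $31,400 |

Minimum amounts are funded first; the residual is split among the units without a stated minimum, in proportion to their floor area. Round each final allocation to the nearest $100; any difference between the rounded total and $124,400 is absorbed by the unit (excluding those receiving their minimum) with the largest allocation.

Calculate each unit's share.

Minimums first: Unit 3A $26,700; Unit G2 $31,400. Remaining pool $66,300.
Remaining pool split over remaining floor area 18,779: Unit G1 17,045.44 → $17,000; Unit 5A 26,923.89 → $26,900; Unit 2B 22,330.66 → $22,300.
Rounding difference +$100 applied to Unit 5A → $27,000.

Unit G1: $17,000 · Unit 5A: $27,000 · Unit 3A: $26,700 · Unit 2B: $22,300 · Unit G2: $31,400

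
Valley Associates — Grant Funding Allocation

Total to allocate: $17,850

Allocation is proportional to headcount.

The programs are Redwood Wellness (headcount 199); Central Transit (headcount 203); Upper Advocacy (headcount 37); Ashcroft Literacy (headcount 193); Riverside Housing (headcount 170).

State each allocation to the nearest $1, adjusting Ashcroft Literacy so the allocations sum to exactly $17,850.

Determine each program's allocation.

Redwood Wellness: $4,429 · Central Transit: $4,518 · Upper Advocacy: $824 · Ashcroft Literacy: $4,295 · Riverside Housing: $3,784

Sum of headcount: 802.
Unrounded shares: Redwood Wellness 199/802 × $17,850 = 4,429.11; Central Transit 203/802 × $17,850 = 4,518.14; Upper Advocacy 37/802 × $17,850 = 823.504; Ashcroft Literacy 193/802 × $17,850 = 4,295.57; Riverside Housing 170/802 × $17,850 = 3,783.67.
At nearest $1: Redwood Wellness $4,429; Central Transit $4,518; Upper Advocacy $824; Ashcroft Literacy $4,296; Riverside Housing $3,784. Sum = $17,851.
Difference $17,850 − $17,851 = −$1 applied to Ashcroft Literacy: Ashcroft Literacy becomes $4,295.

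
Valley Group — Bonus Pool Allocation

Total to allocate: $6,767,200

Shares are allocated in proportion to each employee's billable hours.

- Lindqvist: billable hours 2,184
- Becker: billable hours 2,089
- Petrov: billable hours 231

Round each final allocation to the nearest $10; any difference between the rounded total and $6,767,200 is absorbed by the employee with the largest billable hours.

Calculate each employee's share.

Billable hours total: 2,184 + 2,089 + 231 = 4,504.
Unrounded shares: Lindqvist 3,281,430.91; Becker 3,138,694.67; Petrov 347,074.42.
At nearest $10: Lindqvist $3,281,430; Becker $3,138,690; Petrov $347,070. Sum = $6,767,190.
Difference $6,767,200 − $6,767,190 = +$10 applied to largest billable hours (Lindqvist): Lindqvist becomes $3,281,440.

Lindqvist: $3,281,440 | Becker: $3,138,690 | Petrov: $347,070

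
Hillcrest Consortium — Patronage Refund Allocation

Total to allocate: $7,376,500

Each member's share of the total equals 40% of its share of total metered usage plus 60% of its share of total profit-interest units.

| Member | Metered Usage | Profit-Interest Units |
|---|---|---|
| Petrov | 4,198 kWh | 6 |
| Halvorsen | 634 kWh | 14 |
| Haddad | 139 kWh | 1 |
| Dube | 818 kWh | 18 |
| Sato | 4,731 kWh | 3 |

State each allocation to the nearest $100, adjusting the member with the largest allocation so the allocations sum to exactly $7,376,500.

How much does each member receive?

Metered usage total 10,520; profit-interest units total 42.
Composite weights (40% metered usage + 60% profit-interest units): Petrov 0.2453; Halvorsen 0.2241; Haddad 0.0196; Dube 0.2882; Sato 0.2227.
Pro-rata amounts: Petrov 1,809,706.68; Halvorsen 1,653,121.33; Haddad 144,364.64; Dube 2,126,243.07; Sato 1,643,064.29.
At nearest $100: Petrov $1,809,700; Halvorsen $1,653,100; Haddad $144,400; Dube $2,126,200; Sato $1,643,100. Sum = $7,376,500.
Rounded total matches; no reconciliation needed.

Petrov: $1,809,700; Halvorsen: $1,653,100; Haddad: $144,400; Dube: $2,126,200; Sato: $1,643,100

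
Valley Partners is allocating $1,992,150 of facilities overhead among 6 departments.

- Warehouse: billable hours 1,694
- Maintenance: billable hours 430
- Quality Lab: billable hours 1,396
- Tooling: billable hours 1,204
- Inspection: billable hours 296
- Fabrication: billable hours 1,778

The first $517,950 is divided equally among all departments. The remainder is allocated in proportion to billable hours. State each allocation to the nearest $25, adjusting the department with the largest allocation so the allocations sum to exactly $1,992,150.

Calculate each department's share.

First tranche $517,950 split equally: $86,325 each.
Remainder $1,474,200 by billable hours (total 6,798): Warehouse 367,357.28 → $367,350; Maintenance 93,248.90 → $93,250; Quality Lab 302,733.63 → $302,725; Tooling 261,096.91 → $261,100; Inspection 64,189.94 → $64,200; Fabrication 385,573.35 → $385,575.
Totals: Warehouse $86,325 + $367,350 = $453,675; Maintenance $86,325 + $93,250 = $179,575; Quality Lab $86,325 + $302,725 = $389,050; Tooling $86,325 + $261,100 = $347,425; Inspection $86,325 + $64,200 = $150,525; Fabrication $86,325 + $385,575 = $471,900.

Warehouse: $453,675; Maintenance: $179,575; Quality Lab: $389,050; Tooling: $347,425; Inspection: $150,525; Fabrication: $471,900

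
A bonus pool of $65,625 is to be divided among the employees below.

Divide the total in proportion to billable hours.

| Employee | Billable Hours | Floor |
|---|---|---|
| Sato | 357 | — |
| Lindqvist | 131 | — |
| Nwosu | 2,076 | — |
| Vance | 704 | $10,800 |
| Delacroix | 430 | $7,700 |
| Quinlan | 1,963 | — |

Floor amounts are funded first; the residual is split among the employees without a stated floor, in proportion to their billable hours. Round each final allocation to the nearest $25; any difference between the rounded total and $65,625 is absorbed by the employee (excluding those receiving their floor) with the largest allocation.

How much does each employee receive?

Fund the minimums — Vance $10,800; Delacroix $7,700. Remaining pool $47,125.
Remaining pool split over remaining billable hours 4,527: Sato 3,716.29 → $3,725; Lindqvist 1,363.68 → $1,375; Nwosu 21,610.67 → $21,600; Quinlan 20,434.37 → $20,425.

Sato: $3,725 · Lindqvist: $1,375 · Nwosu: $21,600 · Vance: $10,800 · Delacroix: $7,700 · Quinlan: $20,425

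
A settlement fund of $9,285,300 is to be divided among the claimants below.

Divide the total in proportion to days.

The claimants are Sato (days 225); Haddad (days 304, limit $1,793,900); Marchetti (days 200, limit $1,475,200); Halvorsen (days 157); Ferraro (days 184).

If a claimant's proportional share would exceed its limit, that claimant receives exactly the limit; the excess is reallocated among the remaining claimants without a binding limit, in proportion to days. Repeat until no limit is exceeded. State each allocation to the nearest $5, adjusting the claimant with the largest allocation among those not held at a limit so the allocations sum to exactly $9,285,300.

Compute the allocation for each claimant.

Total days = 1,070.
Pro-rata shares before constraints: Sato 1,952,516.36; Haddad 2,638,066.54; Marchetti 1,735,570.09; Halvorsen 1,362,422.52; Ferraro 1,596,724.49.
Held at cap: Haddad ($1,793,900), Marchetti ($1,475,200); residual $6,016,200 reallocated over remaining days 566.
Remaining shares: Sato 2,391,598.94 → $2,391,600; Halvorsen 1,668,804.59 → $1,668,805; Ferraro 1,955,796.47 → $1,955,795.

Sato: $2,391,600 · Haddad: $1,793,900 · Marchetti: $1,475,200 · Halvorsen: $1,668,805 · Ferraro: $1,955,795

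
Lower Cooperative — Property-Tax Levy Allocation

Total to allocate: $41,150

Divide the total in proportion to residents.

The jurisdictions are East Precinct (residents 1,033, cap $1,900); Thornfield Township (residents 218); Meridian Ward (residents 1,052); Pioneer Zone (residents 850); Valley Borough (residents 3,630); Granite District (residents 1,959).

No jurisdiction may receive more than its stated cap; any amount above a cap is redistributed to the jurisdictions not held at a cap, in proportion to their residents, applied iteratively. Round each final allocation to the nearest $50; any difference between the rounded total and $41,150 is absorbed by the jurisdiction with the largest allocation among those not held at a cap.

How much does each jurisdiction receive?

Sum of residents: 8,742.
Proportional shares (ignoring caps): East Precinct 4,862.50; Thornfield Township 1,026.16; Meridian Ward 4,951.93; Pioneer Zone 4,001.09; Valley Borough 17,086.99; Granite District 9,221.33.
Capped: East Precinct ($1,900); balance $39,250 reallocated over remaining residents 7,709.
Shares after redistribution: Thornfield Township 1,109.94 → $1,100; Meridian Ward 5,356.21 → $5,350; Pioneer Zone 4,327.73 → $4,350; Valley Borough 18,481.97 → $18,500; Granite District 9,974.15 → $9,950.

East Precinct: $1,900 | Thornfield Township: $1,100 | Meridian Ward: $5,350 | Pioneer Zone: $4,350 | Valley Borough: $18,500 | Granite District: $9,950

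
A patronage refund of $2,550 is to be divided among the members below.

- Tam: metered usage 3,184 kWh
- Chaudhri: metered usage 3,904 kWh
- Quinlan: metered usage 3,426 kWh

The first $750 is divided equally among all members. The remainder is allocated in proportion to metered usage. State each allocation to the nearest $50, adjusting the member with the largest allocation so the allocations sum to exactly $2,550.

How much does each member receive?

First tranche $750 split equally: $250 each.
Remainder $1,800 by metered usage (total 10,514): Tam 545.10 → $550; Chaudhri 668.37 → $650; Quinlan 586.53 → $600.
Totals: Tam $250 + $550 = $800; Chaudhri $250 + $650 = $900; Quinlan $250 + $600 = $850.

Tam: $800; Chaudhri: $900; Quinlan: $850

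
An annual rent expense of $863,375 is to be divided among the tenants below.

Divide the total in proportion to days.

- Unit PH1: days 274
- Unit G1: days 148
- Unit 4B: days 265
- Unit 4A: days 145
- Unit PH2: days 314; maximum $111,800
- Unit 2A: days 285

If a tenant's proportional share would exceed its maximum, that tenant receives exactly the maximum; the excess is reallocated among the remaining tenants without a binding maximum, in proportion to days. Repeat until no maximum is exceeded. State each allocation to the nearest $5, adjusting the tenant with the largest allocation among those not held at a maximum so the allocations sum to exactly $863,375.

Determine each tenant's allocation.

Total days = 1,431.
Unconstrained shares: Unit PH1 165,314.29; Unit G1 89,293.85; Unit 4B 159,884.26; Unit 4A 87,483.84; Unit PH2 189,447.76; Unit 2A 171,951.00.
Cap binds for Unit PH2 ($111,800); residual $751,575 reallocated over remaining days 1,117.
Remaining shares: Unit PH1 184,361.28 → $184,360; Unit G1 99,582.01 → $99,580; Unit 4B 178,305.62 → $178,305; Unit 4A 97,563.45 → $97,565; Unit 2A 191,762.65 → $191,765.

Unit PH1: $184,360 · Unit G1: $99,580 · Unit 4B: $178,305 · Unit 4A: $97,565 · Unit PH2: $111,800 · Unit 2A: $191,765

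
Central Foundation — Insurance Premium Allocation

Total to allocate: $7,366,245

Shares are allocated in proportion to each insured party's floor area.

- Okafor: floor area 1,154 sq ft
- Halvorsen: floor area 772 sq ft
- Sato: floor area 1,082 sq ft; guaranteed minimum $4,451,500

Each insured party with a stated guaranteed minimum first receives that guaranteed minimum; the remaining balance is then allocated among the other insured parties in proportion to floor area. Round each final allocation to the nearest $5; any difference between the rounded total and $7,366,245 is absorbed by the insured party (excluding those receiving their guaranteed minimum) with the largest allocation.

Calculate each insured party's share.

Okafor: $1,746,425; Halvorsen: $1,168,320; Sato: $4,451,500

Fund the minimums — Sato $4,451,500. Balance $2,914,745.
Balance split over remaining floor area 1,926: Okafor 1,746,425.61 → $1,746,425; Halvorsen 1,168,319.39 → $1,168,320.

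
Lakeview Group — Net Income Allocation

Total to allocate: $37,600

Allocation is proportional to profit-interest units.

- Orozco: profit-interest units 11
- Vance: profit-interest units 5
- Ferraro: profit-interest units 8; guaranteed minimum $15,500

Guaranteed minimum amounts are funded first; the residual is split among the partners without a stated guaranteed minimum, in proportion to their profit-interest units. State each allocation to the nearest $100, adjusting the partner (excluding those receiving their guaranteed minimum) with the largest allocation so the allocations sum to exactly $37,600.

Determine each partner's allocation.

Orozco: $15,200 · Vance: $6,900 · Ferraro: $15,500

Fund the minimums — Ferraro $15,500. Remaining pool $22,100.
Remaining pool split over remaining profit-interest units 16: Orozco 15,193.75 → $15,200; Vance 6,906.25 → $6,900.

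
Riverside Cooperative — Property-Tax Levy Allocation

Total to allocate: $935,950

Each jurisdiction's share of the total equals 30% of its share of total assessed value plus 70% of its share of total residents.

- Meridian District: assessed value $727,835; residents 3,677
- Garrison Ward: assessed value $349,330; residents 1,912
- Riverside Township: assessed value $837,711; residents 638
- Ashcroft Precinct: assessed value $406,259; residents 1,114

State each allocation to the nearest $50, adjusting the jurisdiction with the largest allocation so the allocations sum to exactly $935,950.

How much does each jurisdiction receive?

Totals — assessed value 2,321,135, residents 7,341.
Composite weights (30% assessed value + 70% residents): Meridian District 0.4447; Garrison Ward 0.2275; Riverside Township 0.1691; Ashcroft Precinct 0.1587.
Raw shares: Meridian District 416,207.96; Garrison Ward 212,899.03; Riverside Township 158,276.75; Ashcroft Precinct 148,566.26.
After rounding ($50): Meridian District $416,200; Garrison Ward $212,900; Riverside Township $158,300; Ashcroft Precinct $148,550. Sum = $935,950.
Rounded total matches; no reconciliation needed.

Meridian District: $416,200; Garrison Ward: $212,900; Riverside Township: $158,300; Ashcroft Precinct: $148,550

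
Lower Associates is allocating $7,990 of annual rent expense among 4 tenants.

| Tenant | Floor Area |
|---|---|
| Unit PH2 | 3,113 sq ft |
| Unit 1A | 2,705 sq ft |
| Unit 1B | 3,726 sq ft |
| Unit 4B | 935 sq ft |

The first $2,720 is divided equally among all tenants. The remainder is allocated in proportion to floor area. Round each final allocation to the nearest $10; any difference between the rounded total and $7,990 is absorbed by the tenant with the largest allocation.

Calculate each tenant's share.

Equal tier: $2,720 ÷ 4 = $680 apiece.
Remainder $5,270 by floor area (total 10,479): Unit PH2 1,565.56 → $1,570; Unit 1A 1,360.37 → $1,360; Unit 1B 1,873.84 → $1,870; Unit 4B 470.22 → $470.
Totals: Unit PH2 $680 + $1,570 = $2,250; Unit 1A $680 + $1,360 = $2,040; Unit 1B $680 + $1,870 = $2,550; Unit 4B $680 + $470 = $1,150.

Unit PH2: $2,250 · Unit 1A: $2,040 · Unit 1B: $2,550 · Unit 4B: $1,150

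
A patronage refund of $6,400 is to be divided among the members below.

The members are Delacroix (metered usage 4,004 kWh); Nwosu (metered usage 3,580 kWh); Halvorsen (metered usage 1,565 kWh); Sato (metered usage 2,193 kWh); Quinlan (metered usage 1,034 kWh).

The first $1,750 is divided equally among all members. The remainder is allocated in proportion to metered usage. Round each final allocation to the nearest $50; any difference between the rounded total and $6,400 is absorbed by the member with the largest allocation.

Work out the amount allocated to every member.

Delacroix: $1,850; Nwosu: $1,700; Halvorsen: $950; Sato: $1,150; Quinlan: $750

$1,750 shared equally gives $350 per member.
Remainder $4,650 by metered usage (total 12,376): Delacroix 1,504.41 → $1,500; Nwosu 1,345.10 → $1,350; Halvorsen 588.01 → $600; Sato 823.97 → $800; Quinlan 388.50 → $400.
Totals: Delacroix $350 + $1,500 = $1,850; Nwosu $350 + $1,350 = $1,700; Halvorsen $350 + $600 = $950; Sato $350 + $800 = $1,150; Quinlan $350 + $400 = $750.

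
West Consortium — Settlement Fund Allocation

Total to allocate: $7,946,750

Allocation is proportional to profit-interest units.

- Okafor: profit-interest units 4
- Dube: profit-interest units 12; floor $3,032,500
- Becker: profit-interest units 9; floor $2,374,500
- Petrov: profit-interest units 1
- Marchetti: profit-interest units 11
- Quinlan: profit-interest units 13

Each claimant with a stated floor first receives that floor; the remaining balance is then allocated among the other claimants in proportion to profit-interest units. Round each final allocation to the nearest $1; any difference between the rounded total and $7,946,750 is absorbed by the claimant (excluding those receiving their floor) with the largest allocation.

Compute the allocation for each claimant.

Okafor: $350,310 · Dube: $3,032,500 · Becker: $2,374,500 · Petrov: $87,578 · Marchetti: $963,353 · Quinlan: $1,138,509

Guaranteed amounts: Dube $3,032,500; Becker $2,374,500. Residual $2,539,750.
Residual split over remaining profit-interest units 29: Okafor 350,310.34 → $350,310; Petrov 87,577.59 → $87,578; Marchetti 963,353.45 → $963,353; Quinlan 1,138,508.62 → $1,138,509.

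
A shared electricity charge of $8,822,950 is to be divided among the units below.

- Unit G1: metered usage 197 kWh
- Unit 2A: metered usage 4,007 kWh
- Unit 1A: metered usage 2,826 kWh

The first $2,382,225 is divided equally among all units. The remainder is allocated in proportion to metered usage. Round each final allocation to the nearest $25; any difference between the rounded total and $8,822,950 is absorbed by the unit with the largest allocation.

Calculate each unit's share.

Unit G1: $974,550; Unit 2A: $4,465,200; Unit 1A: $3,383,200

Equal tier: $2,382,225 ÷ 3 = $794,075 apiece.
Remainder $6,440,725 by metered usage (total 7,030): Unit G1 180,486.89 → $180,475; Unit 2A 3,671,121.63 → $3,671,125; Unit 1A 2,589,116.48 → $2,589,125.
Totals: Unit G1 $794,075 + $180,475 = $974,550; Unit 2A $794,075 + $3,671,125 = $4,465,200; Unit 1A $794,075 + $2,589,125 = $3,383,200.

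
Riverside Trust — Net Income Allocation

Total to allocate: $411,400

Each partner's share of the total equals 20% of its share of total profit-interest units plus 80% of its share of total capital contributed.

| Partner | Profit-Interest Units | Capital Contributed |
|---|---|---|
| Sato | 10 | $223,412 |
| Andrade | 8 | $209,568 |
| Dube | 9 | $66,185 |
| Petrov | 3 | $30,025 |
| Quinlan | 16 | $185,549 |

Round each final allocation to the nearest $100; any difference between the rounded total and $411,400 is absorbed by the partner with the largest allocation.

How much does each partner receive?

Profit-interest units total 46; capital contributed total 714,739.
Composite weights (20% profit-interest units + 80% capital contributed): Sato 0.2935; Andrade 0.2693; Dube 0.1132; Petrov 0.0467; Quinlan 0.2772.
Proportional shares: Sato 120,762.77; Andrade 110,810.55; Dube 46,574.85; Petrov 19,191.87; Quinlan 114,059.95.
At nearest $100: Sato $120,800; Andrade $110,800; Dube $46,600; Petrov $19,200; Quinlan $114,100. Sum = $411,500.
Difference $411,400 − $411,500 = −$100 applied to largest allocation (Sato): Sato becomes $120,700.

Sato: $120,700 | Andrade: $110,800 | Dube: $46,600 | Petrov: $19,200 | Quinlan: $114,100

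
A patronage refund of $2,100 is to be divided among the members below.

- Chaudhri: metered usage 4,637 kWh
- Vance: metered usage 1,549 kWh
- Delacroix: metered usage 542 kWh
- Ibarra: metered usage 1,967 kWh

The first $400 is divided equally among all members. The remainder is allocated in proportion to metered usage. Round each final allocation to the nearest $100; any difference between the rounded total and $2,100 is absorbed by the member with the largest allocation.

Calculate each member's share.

$400 shared equally gives $100 per member.
Remainder $1,700 by metered usage (total 8,695): Chaudhri 906.60 → $900; Vance 302.85 → $300; Delacroix 105.97 → $100; Ibarra 384.58 → $400.
Totals: Chaudhri $100 + $900 = $1,000; Vance $100 + $300 = $400; Delacroix $100 + $100 = $200; Ibarra $100 + $400 = $500.

Chaudhri: $1,000 | Vance: $400 | Delacroix: $200 | Ibarra: $500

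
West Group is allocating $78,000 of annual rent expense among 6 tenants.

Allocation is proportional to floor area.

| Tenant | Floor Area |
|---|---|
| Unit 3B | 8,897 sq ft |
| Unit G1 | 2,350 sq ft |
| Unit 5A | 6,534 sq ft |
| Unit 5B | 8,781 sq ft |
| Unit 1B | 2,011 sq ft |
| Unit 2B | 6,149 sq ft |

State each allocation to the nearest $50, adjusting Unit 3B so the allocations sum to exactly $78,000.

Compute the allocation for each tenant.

Unit 3B: $19,950; Unit G1: $5,300; Unit 5A: $14,700; Unit 5B: $19,750; Unit 1B: $4,500; Unit 2B: $13,800

Floor area total: 34,722.
Pro-rata amounts: Unit 3B 8,897/34,722 × $78,000 = 19,986.35; Unit G1 2,350/34,722 × $78,000 = 5,279.07; Unit 5A 6,534/34,722 × $78,000 = 14,678.07; Unit 5B 8,781/34,722 × $78,000 = 19,725.76; Unit 1B 2,011/34,722 × $78,000 = 4,517.54; Unit 2B 6,149/34,722 × $78,000 = 13,813.20.
Rounded to nearest $50: Unit 3B $20,000; Unit G1 $5,300; Unit 5A $14,700; Unit 5B $19,750; Unit 1B $4,500; Unit 2B $13,800. Sum = $78,050.
Difference $78,000 − $78,050 = −$50 applied to Unit 3B: Unit 3B becomes $19,950.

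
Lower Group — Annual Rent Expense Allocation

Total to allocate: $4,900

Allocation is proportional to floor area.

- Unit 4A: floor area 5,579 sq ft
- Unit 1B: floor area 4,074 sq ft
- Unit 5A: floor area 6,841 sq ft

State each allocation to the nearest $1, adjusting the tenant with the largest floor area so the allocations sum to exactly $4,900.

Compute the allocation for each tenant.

Floor area total: 16,494.
Pro-rata amounts: Unit 4A 5,579/16,494 × $4,900 = 1,657.40; Unit 1B 4,074/16,494 × $4,900 = 1,210.29; Unit 5A 6,841/16,494 × $4,900 = 2,032.31.
Rounded to nearest $1: Unit 4A $1,657; Unit 1B $1,210; Unit 5A $2,032. Sum = $4,899.
Difference $4,900 − $4,899 = +$1 applied to largest floor area (Unit 5A): Unit 5A becomes $2,033.

Unit 4A: $1,657 | Unit 1B: $1,210 | Unit 5A: $2,033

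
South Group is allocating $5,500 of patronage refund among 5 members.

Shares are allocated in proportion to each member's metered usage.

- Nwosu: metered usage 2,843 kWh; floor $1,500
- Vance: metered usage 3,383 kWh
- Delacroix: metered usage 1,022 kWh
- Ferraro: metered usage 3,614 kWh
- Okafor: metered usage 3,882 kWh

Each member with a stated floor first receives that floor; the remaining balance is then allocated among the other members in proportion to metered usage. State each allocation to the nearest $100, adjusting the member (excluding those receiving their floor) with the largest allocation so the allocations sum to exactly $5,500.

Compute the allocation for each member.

Minimums first: Nwosu $1,500. Remaining pool $4,000.
Remaining pool split over remaining metered usage 11,901: Vance 1,137.05 → $1,100; Delacroix 343.50 → $300; Ferraro 1,214.69 → $1,200; Okafor 1,304.76 → $1,300.
Rounding difference +$100 applied to Okafor → $1,400.

Nwosu: $1,500 | Vance: $1,100 | Delacroix: $300 | Ferraro: $1,200 | Okafor: $1,400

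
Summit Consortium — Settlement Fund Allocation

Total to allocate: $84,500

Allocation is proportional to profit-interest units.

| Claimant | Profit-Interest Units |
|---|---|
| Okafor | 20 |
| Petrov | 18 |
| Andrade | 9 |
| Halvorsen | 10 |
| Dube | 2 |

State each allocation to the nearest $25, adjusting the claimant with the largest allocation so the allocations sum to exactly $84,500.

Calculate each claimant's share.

Sum of profit-interest units: 59.
Raw shares: Okafor 20/59 × $84,500 = 28,644.07; Petrov 18/59 × $84,500 = 25,779.66; Andrade 9/59 × $84,500 = 12,889.83; Halvorsen 10/59 × $84,500 = 14,322.03; Dube 2/59 × $84,500 = 2,864.41.
At nearest $25: Okafor $28,650; Petrov $25,775; Andrade $12,900; Halvorsen $14,325; Dube $2,875. Sum = $84,525.
Difference $84,500 − $84,525 = −$25 applied to largest allocation (Okafor): Okafor becomes $28,625.

Okafor: $28,625 · Petrov: $25,775 · Andrade: $12,900 · Halvorsen: $14,325 · Dube: $2,875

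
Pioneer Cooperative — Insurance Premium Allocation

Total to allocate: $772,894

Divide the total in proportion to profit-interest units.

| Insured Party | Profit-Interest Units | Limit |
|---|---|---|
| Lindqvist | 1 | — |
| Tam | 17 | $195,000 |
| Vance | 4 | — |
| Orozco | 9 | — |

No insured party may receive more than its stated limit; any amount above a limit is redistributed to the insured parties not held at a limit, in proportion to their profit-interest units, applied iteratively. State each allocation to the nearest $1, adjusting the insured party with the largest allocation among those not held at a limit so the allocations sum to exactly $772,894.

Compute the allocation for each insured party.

Sum of profit-interest units: 31.
Pro-rata shares before constraints: Lindqvist 24,932.06; Tam 423,845.10; Vance 99,728.26; Orozco 224,388.58.
Cap binds for Tam ($195,000); balance $577,894 reallocated over remaining profit-interest units 14.
Redistributed shares: Lindqvist 41,278.14 → $41,278; Vance 165,112.57 → $165,113; Orozco 371,503.29 → $371,503.

Lindqvist: $41,278; Tam: $195,000; Vance: $165,113; Orozco: $371,503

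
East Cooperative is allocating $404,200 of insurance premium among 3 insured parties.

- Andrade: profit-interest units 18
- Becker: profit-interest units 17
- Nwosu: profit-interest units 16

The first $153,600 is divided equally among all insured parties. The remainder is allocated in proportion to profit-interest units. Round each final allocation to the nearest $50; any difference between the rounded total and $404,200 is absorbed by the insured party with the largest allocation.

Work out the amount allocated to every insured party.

Andrade: $139,650 · Becker: $134,750 · Nwosu: $129,800

$153,600 shared equally gives $51,200 per insured party.
Remainder $250,600 by profit-interest units (total 51): Andrade 88,447.06 → $88,450; Becker 83,533.33 → $83,550; Nwosu 78,619.61 → $78,600.
Totals: Andrade $51,200 + $88,450 = $139,650; Becker $51,200 + $83,550 = $134,750; Nwosu $51,200 + $78,600 = $129,800.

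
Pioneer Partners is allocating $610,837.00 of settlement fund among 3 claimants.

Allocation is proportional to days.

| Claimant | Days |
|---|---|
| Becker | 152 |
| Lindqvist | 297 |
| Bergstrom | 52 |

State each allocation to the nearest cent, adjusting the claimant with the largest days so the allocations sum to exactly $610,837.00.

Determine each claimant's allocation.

Total days = 152 + 297 + 52 = 501.
Pro-rata amounts: Becker 185,323.8004; Lindqvist 362,112.9521; Bergstrom 63,400.2475.
Rounded to nearest cent: Becker $185,323.80; Lindqvist $362,112.95; Bergstrom $63,400.25. Sum = $610,837.00.
No rounding difference to absorb.

Becker: $185,323.80 | Lindqvist: $362,112.95 | Bergstrom: $63,400.25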